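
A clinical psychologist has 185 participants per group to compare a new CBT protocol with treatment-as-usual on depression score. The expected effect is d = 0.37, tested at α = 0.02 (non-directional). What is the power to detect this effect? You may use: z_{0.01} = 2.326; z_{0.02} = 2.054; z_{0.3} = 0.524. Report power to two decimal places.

For two equal groups, power = Φ(d·√(n/2) − z_{α/2}).
d·√(n/2) = 0.37 × √(185/2) = 0.37 × 9.618 = 3.559.
z_β = 3.559 − 2.326 = 1.233.
Power = Φ(1.233) = 0.891.

power ≈ 0.89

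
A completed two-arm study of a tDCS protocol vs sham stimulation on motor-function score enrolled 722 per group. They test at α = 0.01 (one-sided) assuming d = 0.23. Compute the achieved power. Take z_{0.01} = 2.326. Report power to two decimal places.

power ≈ 0.98

For two equal groups, power = Φ(d·√(n/2) − z_{α}).
d·√(n/2) = 0.23 × √(722/2) = 0.23 × 19.000 = 4.370.
z_β = 4.370 − 2.326 = 2.044.
Power = Φ(2.044) = 0.980.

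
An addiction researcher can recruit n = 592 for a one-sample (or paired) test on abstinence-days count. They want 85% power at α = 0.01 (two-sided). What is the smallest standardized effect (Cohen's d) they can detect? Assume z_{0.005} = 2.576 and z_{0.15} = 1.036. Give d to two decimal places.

For a single sample (or paired design) of n = 592: d_min = (z_{α/2} + z_β)/√n.
z-sum = 2.576 + 1.036 = 3.612.
d_min = 3.612 / √592 = 3.612 / 24.331 = 0.148.

d_min ≈ 0.15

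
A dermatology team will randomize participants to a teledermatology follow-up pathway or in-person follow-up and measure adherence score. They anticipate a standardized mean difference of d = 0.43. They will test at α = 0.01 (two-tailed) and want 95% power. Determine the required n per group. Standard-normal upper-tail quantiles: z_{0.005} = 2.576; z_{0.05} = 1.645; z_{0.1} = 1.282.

n = 193 per group

For two independent groups with equal n: n = 2·((z_{α/2} + z_β) / d)².
z_{α/2} + z_β = 2.576 + 1.645 = 4.221.
n = 2 × (4.221 / 0.43)² = 2 × 9.816² = 2 × 96.36 = 192.7.
Round up to the next whole participant.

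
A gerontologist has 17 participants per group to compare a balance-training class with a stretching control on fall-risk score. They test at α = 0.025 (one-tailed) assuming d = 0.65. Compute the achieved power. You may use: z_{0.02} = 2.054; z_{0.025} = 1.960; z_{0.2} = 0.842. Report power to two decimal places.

For two equal groups, power = Φ(d·√(n/2) − z_{α}).
d·√(n/2) = 0.65 × √(17/2) = 0.65 × 2.915 = 1.895.
z_β = 1.895 − 1.960 = -0.065.
Power = Φ(-0.065) = 0.474.

power ≈ 0.47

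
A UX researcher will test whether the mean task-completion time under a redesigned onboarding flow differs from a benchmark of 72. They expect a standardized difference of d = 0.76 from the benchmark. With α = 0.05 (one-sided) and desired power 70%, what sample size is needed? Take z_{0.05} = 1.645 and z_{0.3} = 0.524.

For a one-sample test: n = ((z_{α} + z_β) / d)².
z_{α} + z_β = 1.645 + 0.524 = 2.169.
n = (2.169 / 0.76)² = 2.854² = 8.15.
Round up.

n = 9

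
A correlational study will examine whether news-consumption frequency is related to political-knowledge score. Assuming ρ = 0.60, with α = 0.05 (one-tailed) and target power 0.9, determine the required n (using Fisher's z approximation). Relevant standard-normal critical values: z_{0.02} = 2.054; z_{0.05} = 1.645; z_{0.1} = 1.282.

Fisher's z: C = ½·ln((1+r)/(1−r)) = ½·ln(4.0000) = 0.6931.
n = ((z_{α} + z_β)/C)² + 3.
(1.645 + 1.282) / 0.6931 = 2.927 / 0.6931 = 4.223.
n = 4.223² + 3 = 17.83 + 3 = 20.8.
Round up.

n = 21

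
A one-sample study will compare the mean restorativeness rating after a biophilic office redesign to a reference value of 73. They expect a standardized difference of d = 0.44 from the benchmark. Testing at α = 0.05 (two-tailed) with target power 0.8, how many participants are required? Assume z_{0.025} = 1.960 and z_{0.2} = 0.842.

For a one-sample test: n = ((z_{α/2} + z_β) / d)².
z_{α/2} + z_β = 1.960 + 0.842 = 2.802.
n = (2.802 / 0.44)² = 6.368² = 40.55.
Round up.

n = 41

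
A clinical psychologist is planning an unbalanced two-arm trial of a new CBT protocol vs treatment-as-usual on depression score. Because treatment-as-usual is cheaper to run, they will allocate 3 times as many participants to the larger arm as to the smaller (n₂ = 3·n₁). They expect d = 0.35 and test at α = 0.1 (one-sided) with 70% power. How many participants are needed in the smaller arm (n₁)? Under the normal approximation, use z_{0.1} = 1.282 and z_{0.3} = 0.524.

With allocation ratio k = n₂/n₁ = 3, Var(x̄₁−x̄₂) = σ²(1/n₁ + 1/(k·n₁)) = σ²·(k+1)/(k·n₁).
So n₁ = (1 + 1/k)·((z_{α} + z_β)/d)² = 1.333 × (1.806/0.35)².
n₁ = 1.333 × 26.63 = 35.5.
Round up: n₁ = 36, giving n₂ = 3 × 36 = 108.

n₁ = 36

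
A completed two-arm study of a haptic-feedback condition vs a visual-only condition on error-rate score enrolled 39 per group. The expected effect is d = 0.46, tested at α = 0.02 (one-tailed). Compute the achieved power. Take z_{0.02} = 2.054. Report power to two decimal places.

power ≈ 0.49

For two equal groups, power = Φ(d·√(n/2) − z_{α}).
d·√(n/2) = 0.46 × √(39/2) = 0.46 × 4.416 = 2.031.
z_β = 2.031 − 2.054 = -0.023.
Power = Φ(-0.023) = 0.491.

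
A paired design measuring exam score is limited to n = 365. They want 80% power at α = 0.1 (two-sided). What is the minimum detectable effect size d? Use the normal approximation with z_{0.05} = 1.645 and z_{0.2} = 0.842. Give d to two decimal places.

d_min ≈ 0.13

For a single sample (or paired design) of n = 365: d_min = (z_{α/2} + z_β)/√n.
z-sum = 1.645 + 0.842 = 2.487.
d_min = 2.487 / √365 = 2.487 / 19.105 = 0.130.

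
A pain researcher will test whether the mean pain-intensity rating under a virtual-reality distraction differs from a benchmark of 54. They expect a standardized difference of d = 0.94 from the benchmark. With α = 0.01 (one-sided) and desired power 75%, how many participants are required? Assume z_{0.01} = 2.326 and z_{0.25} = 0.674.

For a one-sample test: n = ((z_{α} + z_β) / d)².
z_{α} + z_β = 2.326 + 0.674 = 3.000.
n = (3.000 / 0.94)² = 3.191² = 10.19.
Round up.

n = 11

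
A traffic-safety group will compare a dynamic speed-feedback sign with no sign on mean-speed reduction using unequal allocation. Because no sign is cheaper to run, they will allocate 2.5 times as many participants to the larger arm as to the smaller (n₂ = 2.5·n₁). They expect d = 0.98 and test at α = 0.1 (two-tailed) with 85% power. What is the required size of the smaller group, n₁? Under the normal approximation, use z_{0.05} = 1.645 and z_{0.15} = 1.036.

With allocation ratio k = n₂/n₁ = 2.5, Var(x̄₁−x̄₂) = σ²(1/n₁ + 1/(k·n₁)) = σ²·(k+1)/(k·n₁).
So n₁ = (1 + 1/k)·((z_{α/2} + z_β)/d)² = 1.400 × (2.681/0.98)².
n₁ = 1.400 × 7.48 = 10.5.
Round up: n₁ = 11, giving n₂ = ⌈2.5 × 11⌉ = ⌈27.5⌉ = 28.

n₁ = 11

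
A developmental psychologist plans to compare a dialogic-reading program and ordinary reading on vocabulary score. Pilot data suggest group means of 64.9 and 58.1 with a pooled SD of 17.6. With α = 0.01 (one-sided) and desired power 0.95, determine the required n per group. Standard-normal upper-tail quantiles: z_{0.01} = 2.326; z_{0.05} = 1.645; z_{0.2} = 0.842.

Cohen's d = |M₁ − M₂| / SD_pooled = |64.9 − 58.1| / 17.6 = 6.8 / 17.6 = 0.386.
For two independent groups with equal n: n = 2·((z_{α} + z_β) / d)².
z_{α} + z_β = 2.326 + 1.645 = 3.971.
n = 2 × (3.971 / 0.386)² = 2 × 10.288² = 2 × 105.83 = 211.7.
Round up to the next whole participant.

n = 212 per group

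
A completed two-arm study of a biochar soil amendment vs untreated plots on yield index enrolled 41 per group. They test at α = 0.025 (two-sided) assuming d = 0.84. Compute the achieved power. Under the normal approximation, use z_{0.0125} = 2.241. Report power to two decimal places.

power ≈ 0.94

For two equal groups, power = Φ(d·√(n/2) − z_{α/2}).
d·√(n/2) = 0.84 × √(41/2) = 0.84 × 4.528 = 3.803.
z_β = 3.803 − 2.241 = 1.562.
Power = Φ(1.562) = 0.941.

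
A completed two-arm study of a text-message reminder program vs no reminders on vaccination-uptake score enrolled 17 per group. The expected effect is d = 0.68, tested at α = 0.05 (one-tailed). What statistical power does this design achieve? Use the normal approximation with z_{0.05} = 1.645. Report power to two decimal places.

For two equal groups, power = Φ(d·√(n/2) − z_{α}).
d·√(n/2) = 0.68 × √(17/2) = 0.68 × 2.915 = 1.983.
z_β = 1.983 − 1.645 = 0.338.
Power = Φ(0.338) = 0.632.

power ≈ 0.63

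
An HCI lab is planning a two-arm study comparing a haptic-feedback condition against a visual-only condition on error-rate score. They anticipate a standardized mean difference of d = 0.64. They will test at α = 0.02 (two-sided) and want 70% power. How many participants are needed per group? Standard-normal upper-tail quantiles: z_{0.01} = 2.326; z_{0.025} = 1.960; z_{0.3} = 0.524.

n = 40 per group

For two independent groups with equal n: n = 2·((z_{α/2} + z_β) / d)².
z_{α/2} + z_β = 2.326 + 0.524 = 2.850.
n = 2 × (2.850 / 0.64)² = 2 × 4.453² = 2 × 19.83 = 39.7.
Round up to the next whole participant.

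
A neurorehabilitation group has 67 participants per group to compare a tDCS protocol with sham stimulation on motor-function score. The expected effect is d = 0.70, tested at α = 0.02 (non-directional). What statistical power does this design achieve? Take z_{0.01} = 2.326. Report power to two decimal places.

For two equal groups, power = Φ(d·√(n/2) − z_{α/2}).
d·√(n/2) = 0.70 × √(67/2) = 0.70 × 5.788 = 4.052.
z_β = 4.052 − 2.326 = 1.726.
Power = Φ(1.726) = 0.958.

power ≈ 0.96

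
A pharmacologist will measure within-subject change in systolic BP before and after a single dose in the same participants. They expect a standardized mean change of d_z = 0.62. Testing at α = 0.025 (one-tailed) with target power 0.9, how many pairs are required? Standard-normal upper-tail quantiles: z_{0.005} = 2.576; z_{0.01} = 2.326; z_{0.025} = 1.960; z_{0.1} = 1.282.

n = 28 pairs

For a paired (one-sample on differences) test: n = ((z_{α} + z_β) / d)².
z_{α} + z_β = 1.960 + 1.282 = 3.242.
n = (3.242 / 0.62)² = 5.229² = 27.34.
Round up.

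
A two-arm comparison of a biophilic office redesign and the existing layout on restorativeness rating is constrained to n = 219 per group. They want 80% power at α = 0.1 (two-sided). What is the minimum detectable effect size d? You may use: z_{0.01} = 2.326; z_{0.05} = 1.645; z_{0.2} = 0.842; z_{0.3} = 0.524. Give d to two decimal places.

For two independent groups of n = 219 each: d_min = (z_{α/2} + z_β)·√(2/n).
z-sum = 1.645 + 0.842 = 2.487.
d_min = 2.487 × √(2/219) = 2.487 × 0.0956 = 0.238.

d_min ≈ 0.24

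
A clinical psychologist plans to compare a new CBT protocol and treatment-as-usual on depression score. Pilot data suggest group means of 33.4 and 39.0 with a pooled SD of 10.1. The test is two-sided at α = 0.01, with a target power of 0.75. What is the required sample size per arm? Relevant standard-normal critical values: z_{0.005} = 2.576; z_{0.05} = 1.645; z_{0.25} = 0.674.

Cohen's d = |M₁ − M₂| / SD_pooled = |33.4 − 39.0| / 10.1 = 5.6 / 10.1 = 0.554.
For two independent groups with equal n: n = 2·((z_{α/2} + z_β) / d)².
z_{α/2} + z_β = 2.576 + 0.674 = 3.250.
n = 2 × (3.250 / 0.554)² = 2 × 5.866² = 2 × 34.41 = 68.8.
Round up to the next whole participant.

n = 69 per group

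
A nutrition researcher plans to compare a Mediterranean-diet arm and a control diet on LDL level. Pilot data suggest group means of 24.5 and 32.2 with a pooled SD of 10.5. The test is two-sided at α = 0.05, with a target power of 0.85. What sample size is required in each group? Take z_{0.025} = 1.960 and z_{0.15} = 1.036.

n = 34 per group

Cohen's d = |M₁ − M₂| / SD_pooled = |24.5 − 32.2| / 10.5 = 7.7 / 10.5 = 0.733.
For two independent groups with equal n: n = 2·((z_{α/2} + z_β) / d)².
z_{α/2} + z_β = 1.960 + 1.036 = 2.996.
n = 2 × (2.996 / 0.733)² = 2 × 4.087² = 2 × 16.71 = 33.4.
Round up to the next whole participant.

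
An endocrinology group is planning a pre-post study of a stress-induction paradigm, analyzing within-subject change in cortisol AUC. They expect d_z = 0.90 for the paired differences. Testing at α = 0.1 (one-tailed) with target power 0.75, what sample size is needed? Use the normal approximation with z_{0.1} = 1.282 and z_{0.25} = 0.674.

For a paired (one-sample on differences) test: n = ((z_{α} + z_β) / d)².
z_{α} + z_β = 1.282 + 0.674 = 1.956.
n = (1.956 / 0.90)² = 2.173² = 4.72.
Round up.

n = 5 pairs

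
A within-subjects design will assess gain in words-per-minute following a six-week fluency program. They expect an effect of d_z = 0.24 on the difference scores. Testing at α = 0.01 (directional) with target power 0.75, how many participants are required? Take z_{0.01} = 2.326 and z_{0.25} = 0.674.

n = 157 pairs

For a paired (one-sample on differences) test: n = ((z_{α} + z_β) / d)².
z_{α} + z_β = 2.326 + 0.674 = 3.000.
n = (3.000 / 0.24)² = 12.500² = 156.25.
Round up.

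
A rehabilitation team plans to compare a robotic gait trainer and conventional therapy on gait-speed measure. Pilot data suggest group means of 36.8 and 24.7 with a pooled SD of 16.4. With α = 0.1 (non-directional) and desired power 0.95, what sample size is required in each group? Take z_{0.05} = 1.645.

n = 40 per group

Cohen's d = |M₁ − M₂| / SD_pooled = |36.8 − 24.7| / 16.4 = 12.1 / 16.4 = 0.738.
For two independent groups with equal n: n = 2·((z_{α/2} + z_β) / d)².
z_{α/2} + z_β = 1.645 + 1.645 = 3.290.
n = 2 × (3.290 / 0.738)² = 2 × 4.458² = 2 × 19.87 = 39.7.
Round up to the next whole participant.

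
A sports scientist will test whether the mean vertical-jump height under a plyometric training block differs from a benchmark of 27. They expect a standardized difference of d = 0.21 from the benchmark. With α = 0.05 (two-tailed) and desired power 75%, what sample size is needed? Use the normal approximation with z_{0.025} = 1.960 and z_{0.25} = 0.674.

For a one-sample test: n = ((z_{α/2} + z_β) / d)².
z_{α/2} + z_β = 1.960 + 0.674 = 2.634.
n = (2.634 / 0.21)² = 12.543² = 157.32.
Round up.

n = 158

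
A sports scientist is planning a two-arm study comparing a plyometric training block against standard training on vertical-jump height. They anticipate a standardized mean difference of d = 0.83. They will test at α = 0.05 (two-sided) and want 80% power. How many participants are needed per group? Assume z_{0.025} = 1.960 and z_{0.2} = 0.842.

For two independent groups with equal n: n = 2·((z_{α/2} + z_β) / d)².
z_{α/2} + z_β = 1.960 + 0.842 = 2.802.
n = 2 × (2.802 / 0.83)² = 2 × 3.376² = 2 × 11.40 = 22.8.
Round up to the next whole participant.

n = 23 per group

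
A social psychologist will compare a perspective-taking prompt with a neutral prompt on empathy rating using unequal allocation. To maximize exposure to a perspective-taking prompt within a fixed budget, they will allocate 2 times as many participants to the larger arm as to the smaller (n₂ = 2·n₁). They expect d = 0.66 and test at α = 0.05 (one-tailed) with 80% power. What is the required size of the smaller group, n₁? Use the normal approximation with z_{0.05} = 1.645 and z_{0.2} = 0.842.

With allocation ratio k = n₂/n₁ = 2, Var(x̄₁−x̄₂) = σ²(1/n₁ + 1/(k·n₁)) = σ²·(k+1)/(k·n₁).
So n₁ = (1 + 1/k)·((z_{α} + z_β)/d)² = 1.500 × (2.487/0.66)².
n₁ = 1.500 × 14.20 = 21.3.
Round up: n₁ = 22, giving n₂ = 2 × 22 = 44.

n₁ = 22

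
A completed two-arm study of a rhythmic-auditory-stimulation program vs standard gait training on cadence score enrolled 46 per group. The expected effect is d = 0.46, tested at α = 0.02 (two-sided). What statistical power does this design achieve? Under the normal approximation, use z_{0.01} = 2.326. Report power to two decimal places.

For two equal groups, power = Φ(d·√(n/2) − z_{α/2}).
d·√(n/2) = 0.46 × √(46/2) = 0.46 × 4.796 = 2.206.
z_β = 2.206 − 2.326 = -0.120.
Power = Φ(-0.120) = 0.452.

power ≈ 0.45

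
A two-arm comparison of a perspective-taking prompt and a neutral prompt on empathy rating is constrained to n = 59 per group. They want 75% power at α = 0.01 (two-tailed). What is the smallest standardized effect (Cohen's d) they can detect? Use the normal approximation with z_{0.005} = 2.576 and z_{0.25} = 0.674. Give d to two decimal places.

d_min ≈ 0.60

For two independent groups of n = 59 each: d_min = (z_{α/2} + z_β)·√(2/n).
z-sum = 2.576 + 0.674 = 3.250.
d_min = 3.250 × √(2/59) = 3.250 × 0.1841 = 0.598.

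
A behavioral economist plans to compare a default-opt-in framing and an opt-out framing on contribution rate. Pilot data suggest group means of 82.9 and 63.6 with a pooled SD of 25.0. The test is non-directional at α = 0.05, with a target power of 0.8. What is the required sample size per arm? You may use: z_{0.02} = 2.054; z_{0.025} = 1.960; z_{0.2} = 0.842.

n = 27 per group

Cohen's d = |M₁ − M₂| / SD_pooled = |82.9 − 63.6| / 25.0 = 19.3 / 25.0 = 0.772.
For two independent groups with equal n: n = 2·((z_{α/2} + z_β) / d)².
z_{α/2} + z_β = 1.960 + 0.842 = 2.802.
n = 2 × (2.802 / 0.772)² = 2 × 3.630² = 2 × 13.17 = 26.3.
Round up to the next whole participant.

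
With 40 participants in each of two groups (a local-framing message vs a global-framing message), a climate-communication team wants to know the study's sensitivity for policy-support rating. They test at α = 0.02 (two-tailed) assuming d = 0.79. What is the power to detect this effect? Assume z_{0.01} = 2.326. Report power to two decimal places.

For two equal groups, power = Φ(d·√(n/2) − z_{α/2}).
d·√(n/2) = 0.79 × √(40/2) = 0.79 × 4.472 = 3.533.
z_β = 3.533 − 2.326 = 1.207.
Power = Φ(1.207) = 0.886.

power ≈ 0.89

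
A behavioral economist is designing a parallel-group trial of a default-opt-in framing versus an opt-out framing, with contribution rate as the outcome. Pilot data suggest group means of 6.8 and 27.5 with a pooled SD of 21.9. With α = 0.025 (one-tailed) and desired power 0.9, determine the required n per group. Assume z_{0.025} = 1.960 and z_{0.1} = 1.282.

n = 24 per group

Cohen's d = |M₁ − M₂| / SD_pooled = |6.8 − 27.5| / 21.9 = 20.7 / 21.9 = 0.945.
For two independent groups with equal n: n = 2·((z_{α} + z_β) / d)².
z_{α} + z_β = 1.960 + 1.282 = 3.242.
n = 2 × (3.242 / 0.945)² = 2 × 3.431² = 2 × 11.77 = 23.5.
Round up to the next whole participant.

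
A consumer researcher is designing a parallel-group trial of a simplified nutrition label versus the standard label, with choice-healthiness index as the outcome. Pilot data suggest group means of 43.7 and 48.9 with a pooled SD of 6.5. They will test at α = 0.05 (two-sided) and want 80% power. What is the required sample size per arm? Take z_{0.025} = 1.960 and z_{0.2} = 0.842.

Cohen's d = |M₁ − M₂| / SD_pooled = |43.7 − 48.9| / 6.5 = 5.2 / 6.5 = 0.800.
For two independent groups with equal n: n = 2·((z_{α/2} + z_β) / d)².
z_{α/2} + z_β = 1.960 + 0.842 = 2.802.
n = 2 × (2.802 / 0.800)² = 2 × 3.502² = 2 × 12.27 = 24.5.
Round up to the next whole participant.

n = 25 per group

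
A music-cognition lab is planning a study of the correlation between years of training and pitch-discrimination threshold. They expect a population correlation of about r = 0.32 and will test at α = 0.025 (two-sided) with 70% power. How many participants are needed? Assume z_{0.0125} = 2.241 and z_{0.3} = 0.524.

n = 73

Fisher's z: C = ½·ln((1+r)/(1−r)) = ½·ln(1.9412) = 0.3316.
n = ((z_{α/2} + z_β)/C)² + 3.
(2.241 + 0.524) / 0.3316 = 2.765 / 0.3316 = 8.338.
n = 8.338² + 3 = 69.53 + 3 = 72.5.
Round up.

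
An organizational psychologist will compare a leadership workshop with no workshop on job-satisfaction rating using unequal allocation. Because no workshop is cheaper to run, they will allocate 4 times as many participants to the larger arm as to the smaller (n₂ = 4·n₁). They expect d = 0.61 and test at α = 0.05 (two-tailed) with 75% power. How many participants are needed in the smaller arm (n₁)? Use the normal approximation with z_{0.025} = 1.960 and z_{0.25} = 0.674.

n₁ = 24

With allocation ratio k = n₂/n₁ = 4, Var(x̄₁−x̄₂) = σ²(1/n₁ + 1/(k·n₁)) = σ²·(k+1)/(k·n₁).
So n₁ = (1 + 1/k)·((z_{α/2} + z_β)/d)² = 1.250 × (2.634/0.61)².
n₁ = 1.250 × 18.65 = 23.3.
Round up: n₁ = 24, giving n₂ = 4 × 24 = 96.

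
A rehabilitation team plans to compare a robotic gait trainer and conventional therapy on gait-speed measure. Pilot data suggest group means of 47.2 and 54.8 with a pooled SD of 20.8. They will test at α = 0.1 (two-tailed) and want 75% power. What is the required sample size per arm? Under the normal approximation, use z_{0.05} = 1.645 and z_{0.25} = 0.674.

Cohen's d = |M₁ − M₂| / SD_pooled = |47.2 − 54.8| / 20.8 = 7.6 / 20.8 = 0.365.
For two independent groups with equal n: n = 2·((z_{α/2} + z_β) / d)².
z_{α/2} + z_β = 1.645 + 0.674 = 2.319.
n = 2 × (2.319 / 0.365)² = 2 × 6.353² = 2 × 40.37 = 80.7.
Round up to the next whole participant.

n = 81 per group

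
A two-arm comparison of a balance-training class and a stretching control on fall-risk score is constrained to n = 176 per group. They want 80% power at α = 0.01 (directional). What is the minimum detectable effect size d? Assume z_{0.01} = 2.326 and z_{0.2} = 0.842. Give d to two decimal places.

d_min ≈ 0.34

For two independent groups of n = 176 each: d_min = (z_{α} + z_β)·√(2/n).
z-sum = 2.326 + 0.842 = 3.168.
d_min = 3.168 × √(2/176) = 3.168 × 0.1066 = 0.338.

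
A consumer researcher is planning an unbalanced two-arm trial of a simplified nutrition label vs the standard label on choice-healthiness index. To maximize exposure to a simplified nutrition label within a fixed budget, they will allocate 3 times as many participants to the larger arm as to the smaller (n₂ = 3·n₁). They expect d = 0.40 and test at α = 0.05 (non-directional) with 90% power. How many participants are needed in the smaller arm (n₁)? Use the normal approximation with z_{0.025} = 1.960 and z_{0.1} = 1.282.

With allocation ratio k = n₂/n₁ = 3, Var(x̄₁−x̄₂) = σ²(1/n₁ + 1/(k·n₁)) = σ²·(k+1)/(k·n₁).
So n₁ = (1 + 1/k)·((z_{α/2} + z_β)/d)² = 1.333 × (3.242/0.40)².
n₁ = 1.333 × 65.69 = 87.6.
Round up: n₁ = 88, giving n₂ = 3 × 88 = 264.

n₁ = 88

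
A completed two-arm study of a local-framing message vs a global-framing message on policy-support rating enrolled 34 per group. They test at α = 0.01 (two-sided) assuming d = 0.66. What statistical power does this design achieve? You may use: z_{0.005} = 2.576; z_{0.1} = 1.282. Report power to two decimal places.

For two equal groups, power = Φ(d·√(n/2) − z_{α/2}).
d·√(n/2) = 0.66 × √(34/2) = 0.66 × 4.123 = 2.721.
z_β = 2.721 − 2.576 = 0.145.
Power = Φ(0.145) = 0.558.

power ≈ 0.56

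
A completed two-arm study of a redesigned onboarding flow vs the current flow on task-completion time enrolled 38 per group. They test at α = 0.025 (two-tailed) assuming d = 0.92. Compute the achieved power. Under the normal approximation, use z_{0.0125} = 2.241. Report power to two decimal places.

power ≈ 0.96

For two equal groups, power = Φ(d·√(n/2) − z_{α/2}).
d·√(n/2) = 0.92 × √(38/2) = 0.92 × 4.359 = 4.010.
z_β = 4.010 − 2.241 = 1.769.
Power = Φ(1.769) = 0.962.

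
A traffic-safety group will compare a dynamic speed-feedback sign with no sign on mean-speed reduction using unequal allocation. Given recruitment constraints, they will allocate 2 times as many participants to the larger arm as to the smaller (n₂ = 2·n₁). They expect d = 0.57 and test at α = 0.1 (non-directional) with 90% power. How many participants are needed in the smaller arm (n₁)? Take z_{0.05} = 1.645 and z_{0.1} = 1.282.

With allocation ratio k = n₂/n₁ = 2, Var(x̄₁−x̄₂) = σ²(1/n₁ + 1/(k·n₁)) = σ²·(k+1)/(k·n₁).
So n₁ = (1 + 1/k)·((z_{α/2} + z_β)/d)² = 1.500 × (2.927/0.57)².
n₁ = 1.500 × 26.37 = 39.6.
Round up: n₁ = 40, giving n₂ = 2 × 40 = 80.

n₁ = 40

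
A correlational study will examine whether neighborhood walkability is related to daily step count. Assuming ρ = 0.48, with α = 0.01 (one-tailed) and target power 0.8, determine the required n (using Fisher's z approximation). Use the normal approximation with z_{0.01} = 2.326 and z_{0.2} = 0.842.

Fisher's z: C = ½·ln((1+r)/(1−r)) = ½·ln(2.8462) = 0.5230.
n = ((z_{α} + z_β)/C)² + 3.
(2.326 + 0.842) / 0.5230 = 3.168 / 0.5230 = 6.057.
n = 6.057² + 3 = 36.69 + 3 = 39.7.
Round up.

n = 40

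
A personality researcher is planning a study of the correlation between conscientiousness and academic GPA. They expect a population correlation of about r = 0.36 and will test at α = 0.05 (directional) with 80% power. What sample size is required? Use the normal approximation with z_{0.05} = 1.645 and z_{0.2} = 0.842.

Fisher's z: C = ½·ln((1+r)/(1−r)) = ½·ln(2.1250) = 0.3769.
n = ((z_{α} + z_β)/C)² + 3.
(1.645 + 0.842) / 0.3769 = 2.487 / 0.3769 = 6.599.
n = 6.599² + 3 = 43.54 + 3 = 46.5.
Round up.

n = 47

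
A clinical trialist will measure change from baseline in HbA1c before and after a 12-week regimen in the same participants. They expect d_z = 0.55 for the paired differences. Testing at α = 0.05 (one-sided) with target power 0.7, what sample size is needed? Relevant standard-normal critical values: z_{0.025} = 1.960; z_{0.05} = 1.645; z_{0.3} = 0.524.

For a paired (one-sample on differences) test: n = ((z_{α} + z_β) / d)².
z_{α} + z_β = 1.645 + 0.524 = 2.169.
n = (2.169 / 0.55)² = 3.944² = 15.55.
Round up.

n = 16 pairs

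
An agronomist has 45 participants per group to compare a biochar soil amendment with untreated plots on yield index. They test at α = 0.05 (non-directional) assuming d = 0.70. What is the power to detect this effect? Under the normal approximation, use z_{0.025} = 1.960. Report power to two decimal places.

For two equal groups, power = Φ(d·√(n/2) − z_{α/2}).
d·√(n/2) = 0.70 × √(45/2) = 0.70 × 4.743 = 3.320.
z_β = 3.320 − 1.960 = 1.360.
Power = Φ(1.360) = 0.913.

power ≈ 0.91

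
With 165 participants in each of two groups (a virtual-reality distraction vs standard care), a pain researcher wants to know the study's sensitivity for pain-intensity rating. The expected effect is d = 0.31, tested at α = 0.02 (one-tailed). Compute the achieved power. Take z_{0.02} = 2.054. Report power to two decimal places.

power ≈ 0.78

For two equal groups, power = Φ(d·√(n/2) − z_{α}).
d·√(n/2) = 0.31 × √(165/2) = 0.31 × 9.083 = 2.816.
z_β = 2.816 − 2.054 = 0.762.
Power = Φ(0.762) = 0.777.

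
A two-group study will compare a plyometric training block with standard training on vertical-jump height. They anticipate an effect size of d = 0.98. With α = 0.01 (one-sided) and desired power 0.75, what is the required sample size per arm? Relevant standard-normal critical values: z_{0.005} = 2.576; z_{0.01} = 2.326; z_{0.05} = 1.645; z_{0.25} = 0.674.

For two independent groups with equal n: n = 2·((z_{α} + z_β) / d)².
z_{α} + z_β = 2.326 + 0.674 = 3.000.
n = 2 × (3.000 / 0.98)² = 2 × 3.061² = 2 × 9.37 = 18.7.
Round up to the next whole participant.

n = 19 per group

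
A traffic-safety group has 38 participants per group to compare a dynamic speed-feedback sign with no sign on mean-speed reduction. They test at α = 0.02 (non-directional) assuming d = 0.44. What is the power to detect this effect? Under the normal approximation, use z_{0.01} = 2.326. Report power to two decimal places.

For two equal groups, power = Φ(d·√(n/2) − z_{α/2}).
d·√(n/2) = 0.44 × √(38/2) = 0.44 × 4.359 = 1.918.
z_β = 1.918 − 2.326 = -0.408.
Power = Φ(-0.408) = 0.342.

power ≈ 0.34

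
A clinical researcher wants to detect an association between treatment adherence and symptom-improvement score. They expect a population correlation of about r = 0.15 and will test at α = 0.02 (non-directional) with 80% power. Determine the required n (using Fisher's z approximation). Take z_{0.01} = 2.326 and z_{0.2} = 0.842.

n = 443

Fisher's z: C = ½·ln((1+r)/(1−r)) = ½·ln(1.3529) = 0.1511.
n = ((z_{α/2} + z_β)/C)² + 3.
(2.326 + 0.842) / 0.1511 = 3.168 / 0.1511 = 20.966.
n = 20.966² + 3 = 439.58 + 3 = 442.6.
Round up.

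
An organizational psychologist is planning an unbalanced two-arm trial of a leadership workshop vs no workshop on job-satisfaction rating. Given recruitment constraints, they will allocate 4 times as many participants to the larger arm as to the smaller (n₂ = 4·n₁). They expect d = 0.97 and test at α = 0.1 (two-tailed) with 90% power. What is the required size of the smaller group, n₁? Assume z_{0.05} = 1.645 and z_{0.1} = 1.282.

With allocation ratio k = n₂/n₁ = 4, Var(x̄₁−x̄₂) = σ²(1/n₁ + 1/(k·n₁)) = σ²·(k+1)/(k·n₁).
So n₁ = (1 + 1/k)·((z_{α/2} + z_β)/d)² = 1.250 × (2.927/0.97)².
n₁ = 1.250 × 9.11 = 11.4.
Round up: n₁ = 12, giving n₂ = 4 × 12 = 48.

n₁ = 12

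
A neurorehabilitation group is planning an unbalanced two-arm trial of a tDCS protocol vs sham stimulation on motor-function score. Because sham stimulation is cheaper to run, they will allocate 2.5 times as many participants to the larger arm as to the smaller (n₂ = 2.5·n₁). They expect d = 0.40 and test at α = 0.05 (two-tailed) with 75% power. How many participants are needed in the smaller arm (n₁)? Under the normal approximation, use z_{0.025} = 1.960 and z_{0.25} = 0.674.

n₁ = 61

With allocation ratio k = n₂/n₁ = 2.5, Var(x̄₁−x̄₂) = σ²(1/n₁ + 1/(k·n₁)) = σ²·(k+1)/(k·n₁).
So n₁ = (1 + 1/k)·((z_{α/2} + z_β)/d)² = 1.400 × (2.634/0.40)².
n₁ = 1.400 × 43.36 = 60.7.
Round up: n₁ = 61, giving n₂ = ⌈2.5 × 61⌉ = ⌈152.5⌉ = 153.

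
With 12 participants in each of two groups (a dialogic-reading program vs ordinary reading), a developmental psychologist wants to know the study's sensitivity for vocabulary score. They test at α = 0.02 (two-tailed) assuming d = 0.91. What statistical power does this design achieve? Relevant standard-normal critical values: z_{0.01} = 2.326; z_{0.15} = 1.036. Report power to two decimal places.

power ≈ 0.46

For two equal groups, power = Φ(d·√(n/2) − z_{α/2}).
d·√(n/2) = 0.91 × √(12/2) = 0.91 × 2.449 = 2.229.
z_β = 2.229 − 2.326 = -0.097.
Power = Φ(-0.097) = 0.461.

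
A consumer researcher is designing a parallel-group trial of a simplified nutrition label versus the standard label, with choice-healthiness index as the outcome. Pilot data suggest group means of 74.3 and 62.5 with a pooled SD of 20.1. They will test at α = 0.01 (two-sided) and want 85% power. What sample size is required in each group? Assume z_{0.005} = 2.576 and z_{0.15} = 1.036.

Cohen's d = |M₁ − M₂| / SD_pooled = |74.3 − 62.5| / 20.1 = 11.8 / 20.1 = 0.587.
For two independent groups with equal n: n = 2·((z_{α/2} + z_β) / d)².
z_{α/2} + z_β = 2.576 + 1.036 = 3.612.
n = 2 × (3.612 / 0.587)² = 2 × 6.153² = 2 × 37.86 = 75.7.
Round up to the next whole participant.

n = 76 per group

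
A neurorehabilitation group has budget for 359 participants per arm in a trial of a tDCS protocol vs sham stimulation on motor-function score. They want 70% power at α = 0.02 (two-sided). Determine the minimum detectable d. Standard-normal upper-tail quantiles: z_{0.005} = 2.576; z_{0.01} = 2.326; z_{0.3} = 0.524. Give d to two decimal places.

For two independent groups of n = 359 each: d_min = (z_{α/2} + z_β)·√(2/n).
z-sum = 2.326 + 0.524 = 2.850.
d_min = 2.850 × √(2/359) = 2.850 × 0.0746 = 0.213.

d_min ≈ 0.21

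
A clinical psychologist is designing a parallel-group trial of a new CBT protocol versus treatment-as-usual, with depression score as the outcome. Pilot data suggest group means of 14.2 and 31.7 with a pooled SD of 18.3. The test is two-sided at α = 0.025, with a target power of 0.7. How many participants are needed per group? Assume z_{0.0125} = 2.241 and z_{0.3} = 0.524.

n = 17 per group

Cohen's d = |M₁ − M₂| / SD_pooled = |14.2 − 31.7| / 18.3 = 17.5 / 18.3 = 0.956.
For two independent groups with equal n: n = 2·((z_{α/2} + z_β) / d)².
z_{α/2} + z_β = 2.241 + 0.524 = 2.765.
n = 2 × (2.765 / 0.956)² = 2 × 2.892² = 2 × 8.37 = 16.7.
Round up to the next whole participant.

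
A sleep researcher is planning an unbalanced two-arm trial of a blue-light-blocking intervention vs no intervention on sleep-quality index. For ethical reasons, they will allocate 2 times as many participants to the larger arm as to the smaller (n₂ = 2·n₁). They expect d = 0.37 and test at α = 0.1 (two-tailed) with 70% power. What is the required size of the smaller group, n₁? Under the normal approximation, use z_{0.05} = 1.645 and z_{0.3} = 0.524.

With allocation ratio k = n₂/n₁ = 2, Var(x̄₁−x̄₂) = σ²(1/n₁ + 1/(k·n₁)) = σ²·(k+1)/(k·n₁).
So n₁ = (1 + 1/k)·((z_{α/2} + z_β)/d)² = 1.500 × (2.169/0.37)².
n₁ = 1.500 × 34.36 = 51.5.
Round up: n₁ = 52, giving n₂ = 2 × 52 = 104.

n₁ = 52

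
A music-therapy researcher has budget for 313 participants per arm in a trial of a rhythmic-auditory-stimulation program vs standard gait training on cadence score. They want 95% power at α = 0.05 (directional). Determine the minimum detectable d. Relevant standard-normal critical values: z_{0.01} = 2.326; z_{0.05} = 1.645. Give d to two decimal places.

d_min ≈ 0.26

For two independent groups of n = 313 each: d_min = (z_{α} + z_β)·√(2/n).
z-sum = 1.645 + 1.645 = 3.290.
d_min = 3.290 × √(2/313) = 3.290 × 0.0799 = 0.263.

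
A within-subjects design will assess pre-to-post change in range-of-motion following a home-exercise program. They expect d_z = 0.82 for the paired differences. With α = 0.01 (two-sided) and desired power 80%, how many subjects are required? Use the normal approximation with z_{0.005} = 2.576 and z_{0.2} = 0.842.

n = 18 pairs

For a paired (one-sample on differences) test: n = ((z_{α/2} + z_β) / d)².
z_{α/2} + z_β = 2.576 + 0.842 = 3.418.
n = (3.418 / 0.82)² = 4.168² = 17.37.
Round up.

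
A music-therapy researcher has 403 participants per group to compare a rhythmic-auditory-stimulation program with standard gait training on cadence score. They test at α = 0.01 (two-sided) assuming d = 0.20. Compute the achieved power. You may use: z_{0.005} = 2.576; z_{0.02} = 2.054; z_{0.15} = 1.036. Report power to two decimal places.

power ≈ 0.60

For two equal groups, power = Φ(d·√(n/2) − z_{α/2}).
d·√(n/2) = 0.20 × √(403/2) = 0.20 × 14.195 = 2.839.
z_β = 2.839 − 2.576 = 0.263.
Power = Φ(0.263) = 0.604.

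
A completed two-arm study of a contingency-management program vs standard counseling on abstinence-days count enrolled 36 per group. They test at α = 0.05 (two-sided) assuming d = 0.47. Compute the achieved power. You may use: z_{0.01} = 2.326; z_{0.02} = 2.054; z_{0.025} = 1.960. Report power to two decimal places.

power ≈ 0.51

For two equal groups, power = Φ(d·√(n/2) − z_{α/2}).
d·√(n/2) = 0.47 × √(36/2) = 0.47 × 4.243 = 1.994.
z_β = 1.994 − 1.960 = 0.034.
Power = Φ(0.034) = 0.514.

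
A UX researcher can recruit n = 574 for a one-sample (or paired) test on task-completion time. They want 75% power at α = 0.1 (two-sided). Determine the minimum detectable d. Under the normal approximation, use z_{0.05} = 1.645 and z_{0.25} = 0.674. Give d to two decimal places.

d_min ≈ 0.10

For a single sample (or paired design) of n = 574: d_min = (z_{α/2} + z_β)/√n.
z-sum = 1.645 + 0.674 = 2.319.
d_min = 2.319 / √574 = 2.319 / 23.958 = 0.097.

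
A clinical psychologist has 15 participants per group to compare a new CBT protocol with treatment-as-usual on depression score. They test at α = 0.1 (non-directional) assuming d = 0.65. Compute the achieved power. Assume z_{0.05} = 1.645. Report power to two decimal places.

For two equal groups, power = Φ(d·√(n/2) − z_{α/2}).
d·√(n/2) = 0.65 × √(15/2) = 0.65 × 2.739 = 1.780.
z_β = 1.780 − 1.645 = 0.135.
Power = Φ(0.135) = 0.554.

power ≈ 0.55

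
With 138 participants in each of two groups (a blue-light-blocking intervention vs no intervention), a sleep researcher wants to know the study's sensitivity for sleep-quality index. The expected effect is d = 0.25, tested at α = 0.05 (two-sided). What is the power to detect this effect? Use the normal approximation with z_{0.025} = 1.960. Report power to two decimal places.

power ≈ 0.55

For two equal groups, power = Φ(d·√(n/2) − z_{α/2}).
d·√(n/2) = 0.25 × √(138/2) = 0.25 × 8.307 = 2.077.
z_β = 2.077 − 1.960 = 0.117.
Power = Φ(0.117) = 0.546.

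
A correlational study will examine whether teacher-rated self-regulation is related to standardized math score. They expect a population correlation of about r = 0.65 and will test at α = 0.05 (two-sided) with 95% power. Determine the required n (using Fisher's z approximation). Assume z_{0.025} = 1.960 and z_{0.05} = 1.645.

Fisher's z: C = ½·ln((1+r)/(1−r)) = ½·ln(4.7143) = 0.7753.
n = ((z_{α/2} + z_β)/C)² + 3.
(1.960 + 1.645) / 0.7753 = 3.605 / 0.7753 = 4.650.
n = 4.650² + 3 = 21.62 + 3 = 24.6.
Round up.

n = 25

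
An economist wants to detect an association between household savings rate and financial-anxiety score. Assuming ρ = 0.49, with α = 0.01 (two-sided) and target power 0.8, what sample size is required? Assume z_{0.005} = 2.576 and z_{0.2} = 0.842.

n = 44

Fisher's z: C = ½·ln((1+r)/(1−r)) = ½·ln(2.9216) = 0.5361.
n = ((z_{α/2} + z_β)/C)² + 3.
(2.576 + 0.842) / 0.5361 = 3.418 / 0.5361 = 6.376.
n = 6.376² + 3 = 40.65 + 3 = 43.6.
Round up.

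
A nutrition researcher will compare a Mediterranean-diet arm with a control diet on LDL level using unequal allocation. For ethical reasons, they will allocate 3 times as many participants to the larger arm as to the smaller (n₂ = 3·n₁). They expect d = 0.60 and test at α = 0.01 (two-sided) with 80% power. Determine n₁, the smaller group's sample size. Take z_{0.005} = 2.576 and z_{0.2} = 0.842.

n₁ = 44

With allocation ratio k = n₂/n₁ = 3, Var(x̄₁−x̄₂) = σ²(1/n₁ + 1/(k·n₁)) = σ²·(k+1)/(k·n₁).
So n₁ = (1 + 1/k)·((z_{α/2} + z_β)/d)² = 1.333 × (3.418/0.60)².
n₁ = 1.333 × 32.45 = 43.3.
Round up: n₁ = 44, giving n₂ = 3 × 44 = 132.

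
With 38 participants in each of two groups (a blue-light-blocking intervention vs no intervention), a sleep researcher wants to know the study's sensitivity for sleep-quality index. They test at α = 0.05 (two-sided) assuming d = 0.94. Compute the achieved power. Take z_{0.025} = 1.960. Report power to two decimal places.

For two equal groups, power = Φ(d·√(n/2) − z_{α/2}).
d·√(n/2) = 0.94 × √(38/2) = 0.94 × 4.359 = 4.097.
z_β = 4.097 − 1.960 = 2.137.
Power = Φ(2.137) = 0.984.

power ≈ 0.98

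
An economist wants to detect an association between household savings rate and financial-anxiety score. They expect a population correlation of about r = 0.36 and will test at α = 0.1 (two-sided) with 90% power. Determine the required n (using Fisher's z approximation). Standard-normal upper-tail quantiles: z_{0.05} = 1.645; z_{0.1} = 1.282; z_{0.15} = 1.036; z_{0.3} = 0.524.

Fisher's z: C = ½·ln((1+r)/(1−r)) = ½·ln(2.1250) = 0.3769.
n = ((z_{α/2} + z_β)/C)² + 3.
(1.645 + 1.282) / 0.3769 = 2.927 / 0.3769 = 7.766.
n = 7.766² + 3 = 60.31 + 3 = 63.3.
Round up.

n = 64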